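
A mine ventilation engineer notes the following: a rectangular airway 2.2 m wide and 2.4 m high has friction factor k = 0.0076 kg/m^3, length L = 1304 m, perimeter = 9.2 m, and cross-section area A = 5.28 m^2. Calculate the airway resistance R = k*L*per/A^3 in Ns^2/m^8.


0.6194 Ns^2/m^8

Compute the numerator:
k * L * per = 0.0076 * 1304 * 9.2
= 91.17568
Compute the denominator:
A^3 = 5.28^3 = 147.197952
Resistance:
R = 91.17568 / 147.197952
= 0.6194 Ns^2/m^8


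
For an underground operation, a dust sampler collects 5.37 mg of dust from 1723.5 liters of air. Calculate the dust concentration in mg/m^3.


3.1158 mg/m^3

Convert liters to m^3: 1 m^3 = 1000 L
Concentration = mass / volume * 1000
= 5.37 / 1723.5 * 1000
= 0.003115752829 * 1000
= 3.1158 mg/m^3


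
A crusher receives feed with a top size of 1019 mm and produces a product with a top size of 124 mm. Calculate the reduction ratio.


Reduction ratio = feed size / product size
= 1019 / 124
= 8.2177

8.2177


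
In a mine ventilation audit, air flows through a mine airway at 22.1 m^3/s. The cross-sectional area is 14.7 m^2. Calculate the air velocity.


1.5034 m/s

Velocity = flow rate / cross-sectional area
= 22.1 / 14.7
= 1.5034 m/s


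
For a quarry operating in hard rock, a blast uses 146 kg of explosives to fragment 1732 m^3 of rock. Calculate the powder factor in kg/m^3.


0.0843 kg/m^3

Powder factor = explosive mass / rock volume
= 146 / 1732
= 0.0843 kg/m^3


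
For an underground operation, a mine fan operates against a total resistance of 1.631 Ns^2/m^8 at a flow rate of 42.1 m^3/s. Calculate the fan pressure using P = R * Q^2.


2890.8007 Pa

Compute Q^2:
Q^2 = 42.1^2 = 1772.41
Compute pressure:
P = R * Q^2 = 1.631 * 1772.41
= 2890.8007 Pa


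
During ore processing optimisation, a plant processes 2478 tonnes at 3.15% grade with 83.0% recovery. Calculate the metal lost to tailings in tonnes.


13.2697 tonnes

Total metal in feed:
= 2478 * 3.15 / 100 = 78.057 tonnes
Metal recovered:
= 78.057 * 83.0 / 100 = 64.78731 tonnes
Metal lost to tailings:
= 78.057 - 64.78731
= 13.2697 tonnes


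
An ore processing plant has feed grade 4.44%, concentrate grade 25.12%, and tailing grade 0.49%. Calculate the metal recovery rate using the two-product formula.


90.7339%

Using the two-product formula:
R = 100 * c * (f - t) / (f * (c - t))
Numerator = 100 * 25.12 * (4.44 - 0.49)
= 100 * 25.12 * 3.95
= 9922.4
Denominator = 4.44 * (25.12 - 0.49)
= 4.44 * 24.63
= 109.3572
R = 9922.4 / 109.3572
= 90.7339%


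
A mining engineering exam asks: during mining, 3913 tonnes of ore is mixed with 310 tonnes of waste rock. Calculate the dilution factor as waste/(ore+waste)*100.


Total material = ore + waste
= 3913 + 310 = 4223 tonnes
Dilution = waste / total * 100
= 310 / 4223 * 100
= 0.07340753019 * 100
= 7.3408%

7.3408%


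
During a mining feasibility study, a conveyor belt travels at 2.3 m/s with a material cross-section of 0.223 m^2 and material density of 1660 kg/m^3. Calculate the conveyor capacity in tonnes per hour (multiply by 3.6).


3065.0904 t/h

Volumetric flow = speed * area
= 2.3 * 0.223 = 0.5129 m^3/s
Mass flow = volumetric * density
= 0.5129 * 1660 = 851.414 kg/s
Convert to t/h: multiply by 3.6
Capacity = 851.414 * 3.6
= 3065.0904 t/h


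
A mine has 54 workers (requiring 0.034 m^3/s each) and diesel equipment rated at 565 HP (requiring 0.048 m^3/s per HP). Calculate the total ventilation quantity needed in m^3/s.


Airflow for workers:
Q_people = 54 * 0.034 = 1.836 m^3/s
Airflow for diesel equipment:
Q_diesel = 565 * 0.048 = 27.12 m^3/s
Total ventilation:
Q_total = 1.836 + 27.12
= 28.956 m^3/s

28.956 m^3/s


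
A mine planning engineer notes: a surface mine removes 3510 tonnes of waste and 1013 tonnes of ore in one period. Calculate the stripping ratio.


Stripping ratio = waste tonnage / ore tonnage
= 3510 / 1013
= 3.465

3.465


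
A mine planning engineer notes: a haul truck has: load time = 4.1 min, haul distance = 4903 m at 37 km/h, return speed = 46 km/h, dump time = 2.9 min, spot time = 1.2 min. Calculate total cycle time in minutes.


Convert haul speed to m/min: 37 * 1000/60 = 616.6666667 m/min
Haul time = 4903 / 616.6666667 = 7.950810811 min
Convert return speed to m/min: 46 * 1000/60 = 766.6666667 m/min
Return time = 4903 / 766.6666667 = 6.395217391 min
Total cycle time:
= 4.1 + 7.950810811 + 2.9 + 6.395217391 + 1.2
= 22.546 min

22.546 min


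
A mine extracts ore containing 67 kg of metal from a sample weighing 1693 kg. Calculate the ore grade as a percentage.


3.9575%

Ore grade = (metal mass / ore mass) * 100
= (67 / 1693) * 100
= 0.03957471943 * 100
= 3.9575%


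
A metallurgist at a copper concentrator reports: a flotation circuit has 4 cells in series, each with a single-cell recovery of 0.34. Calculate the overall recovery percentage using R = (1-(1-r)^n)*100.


81.0253%

Complement of single-cell recovery:
1 - r = 1 - 0.34 = 0.66
Raise to power n:
(1 - r)^4 = 0.66^4 = 0.18974736
Overall recovery:
R = (1 - 0.18974736) * 100
= 81.0253%


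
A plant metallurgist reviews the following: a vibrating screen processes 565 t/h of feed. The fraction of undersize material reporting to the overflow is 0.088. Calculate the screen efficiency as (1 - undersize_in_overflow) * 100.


Screen efficiency = (1 - fraction of undersize in overflow) * 100
= (1 - 0.088) * 100
= 0.912 * 100
= 91.2%

91.2%


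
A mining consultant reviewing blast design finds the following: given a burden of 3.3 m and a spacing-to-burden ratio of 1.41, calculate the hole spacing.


Spacing = burden * ratio
= 3.3 * 1.41
= 4.653 m

4.653 m


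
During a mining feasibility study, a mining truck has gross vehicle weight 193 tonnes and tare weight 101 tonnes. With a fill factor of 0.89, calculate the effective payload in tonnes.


81.88 tonnes

Maximum payload = gross - tare
= 193 - 101 = 92 tonnes
Effective payload = max payload * fill factor
= 92 * 0.89
= 81.88 tonnes


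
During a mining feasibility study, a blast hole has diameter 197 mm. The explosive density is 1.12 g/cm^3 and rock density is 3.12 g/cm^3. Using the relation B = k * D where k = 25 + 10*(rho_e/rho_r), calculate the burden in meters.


5.6322 m

First, compute k:
rho_e / rho_r = 1.12 / 3.12 = 0.358974359
k = 25 + 10 * 0.358974359 = 28.58974359
Then, compute burden:
B = k * D / 1000 = 28.58974359 * 197 / 1000
= 5632.179487 / 1000
= 5.6322 m


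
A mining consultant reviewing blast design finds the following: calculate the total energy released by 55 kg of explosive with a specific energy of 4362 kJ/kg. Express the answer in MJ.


Energy = mass * specific_energy / 1000
= 55 * 4362 / 1000
= 239910 / 1000
= 239.91 MJ

239.91 MJ


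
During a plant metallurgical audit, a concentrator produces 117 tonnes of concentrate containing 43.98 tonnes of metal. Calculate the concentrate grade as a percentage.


Grade = (metal in concentrate / concentrate mass) * 100
= (43.98 / 117) * 100
= 0.3758974359 * 100
= 37.5897%

37.5897%


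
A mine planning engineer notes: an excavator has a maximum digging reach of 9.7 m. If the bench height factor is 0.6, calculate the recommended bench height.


Bench height = reach * factor
= 9.7 * 0.6
= 5.82 m

5.82 m


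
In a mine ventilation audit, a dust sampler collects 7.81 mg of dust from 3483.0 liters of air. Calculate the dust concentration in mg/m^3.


2.2423 mg/m^3

Convert liters to m^3: 1 m^3 = 1000 L
Concentration = mass / volume * 1000
= 7.81 / 3483.0 * 1000
= 0.002242319839 * 1000
= 2.2423 mg/m^3


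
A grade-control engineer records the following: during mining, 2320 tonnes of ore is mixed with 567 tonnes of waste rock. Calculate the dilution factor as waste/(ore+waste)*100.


19.6398%

Total material = ore + waste
= 2320 + 567 = 2887 tonnes
Dilution = waste / total * 100
= 567 / 2887 * 100
= 0.1963976446 * 100
= 19.6398%


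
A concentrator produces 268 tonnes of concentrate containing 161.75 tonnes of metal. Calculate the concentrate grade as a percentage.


Grade = (metal in concentrate / concentrate mass) * 100
= (161.75 / 268) * 100
= 0.6035447761 * 100
= 60.3545%

60.3545%


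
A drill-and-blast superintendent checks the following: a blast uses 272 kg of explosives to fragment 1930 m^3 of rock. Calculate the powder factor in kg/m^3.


0.1409 kg/m^3

Powder factor = explosive mass / rock volume
= 272 / 1930
= 0.1409 kg/m^3


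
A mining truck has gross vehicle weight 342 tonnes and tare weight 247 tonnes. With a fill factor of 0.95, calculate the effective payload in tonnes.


Maximum payload = gross - tare
= 342 - 247 = 95 tonnes
Effective payload = max payload * fill factor
= 95 * 0.95
= 90.25 tonnes

90.25 tonnes


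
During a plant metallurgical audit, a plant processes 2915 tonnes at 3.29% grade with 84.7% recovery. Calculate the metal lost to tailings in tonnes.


Total metal in feed:
= 2915 * 3.29 / 100 = 95.9035 tonnes
Metal recovered:
= 95.9035 * 84.7 / 100 = 81.2302645 tonnes
Metal lost to tailings:
= 95.9035 - 81.2302645
= 14.6732 tonnes

14.6732 tonnes


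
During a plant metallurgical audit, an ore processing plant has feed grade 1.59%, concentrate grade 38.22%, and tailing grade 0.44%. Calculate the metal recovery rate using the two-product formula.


73.1694%

Using the two-product formula:
R = 100 * c * (f - t) / (f * (c - t))
Numerator = 100 * 38.22 * (1.59 - 0.44)
= 100 * 38.22 * 1.15
= 4395.3
Denominator = 1.59 * (38.22 - 0.44)
= 1.59 * 37.78
= 60.0702
R = 4395.3 / 60.0702
= 73.1694%


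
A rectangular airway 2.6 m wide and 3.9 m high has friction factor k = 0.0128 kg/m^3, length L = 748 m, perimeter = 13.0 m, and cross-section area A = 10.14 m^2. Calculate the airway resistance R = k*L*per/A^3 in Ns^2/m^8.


0.1194 Ns^2/m^8

Compute the numerator:
k * L * per = 0.0128 * 748 * 13.0
= 124.4672
Compute the denominator:
A^3 = 10.14^3 = 1042.590744
Resistance:
R = 124.4672 / 1042.590744
= 0.1194 Ns^2/m^8


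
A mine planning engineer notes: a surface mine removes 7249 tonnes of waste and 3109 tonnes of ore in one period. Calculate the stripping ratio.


Stripping ratio = waste tonnage / ore tonnage
= 7249 / 3109
= 2.3316

2.3316


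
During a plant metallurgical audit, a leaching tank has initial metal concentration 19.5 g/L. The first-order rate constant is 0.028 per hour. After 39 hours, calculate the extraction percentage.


66.4455%

Compute the exponent:
-k * t = -0.028 * 39 = -1.092
Remaining concentration:
C = 19.5 * exp(-1.092)
= 19.5 * 0.3355447327
= 6.543122288 g/L
Extracted = 19.5 - 6.543122288 = 12.95687771 g/L
Extraction % = 12.95687771 / 19.5 * 100
= 66.4455%


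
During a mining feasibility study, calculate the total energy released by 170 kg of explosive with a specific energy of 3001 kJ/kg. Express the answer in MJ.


510.17 MJ

Energy = mass * specific_energy / 1000
= 170 * 3001 / 1000
= 510170 / 1000
= 510.17 MJ


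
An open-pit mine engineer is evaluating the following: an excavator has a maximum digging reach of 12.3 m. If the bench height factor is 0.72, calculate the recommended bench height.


Bench height = reach * factor
= 12.3 * 0.72
= 8.856 m

8.856 m


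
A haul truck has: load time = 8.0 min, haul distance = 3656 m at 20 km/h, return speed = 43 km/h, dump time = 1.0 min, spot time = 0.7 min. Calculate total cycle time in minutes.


25.7694 min

Convert haul speed to m/min: 20 * 1000/60 = 333.3333333 m/min
Haul time = 3656 / 333.3333333 = 10.968 min
Convert return speed to m/min: 43 * 1000/60 = 716.6666667 m/min
Return time = 3656 / 716.6666667 = 5.101395349 min
Total cycle time:
= 8.0 + 10.968 + 1.0 + 5.101395349 + 0.7
= 25.7694 min


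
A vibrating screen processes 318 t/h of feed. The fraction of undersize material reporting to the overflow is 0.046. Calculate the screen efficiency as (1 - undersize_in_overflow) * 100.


Screen efficiency = (1 - fraction of undersize in overflow) * 100
= (1 - 0.046) * 100
= 0.954 * 100
= 95.4%

95.4%


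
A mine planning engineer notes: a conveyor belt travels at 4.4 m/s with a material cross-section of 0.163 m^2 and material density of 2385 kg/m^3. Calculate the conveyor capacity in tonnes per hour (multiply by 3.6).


6157.8792 t/h

Volumetric flow = speed * area
= 4.4 * 0.163 = 0.7172 m^3/s
Mass flow = volumetric * density
= 0.7172 * 2385 = 1710.522 kg/s
Convert to t/h: multiply by 3.6
Capacity = 1710.522 * 3.6
= 6157.8792 t/h


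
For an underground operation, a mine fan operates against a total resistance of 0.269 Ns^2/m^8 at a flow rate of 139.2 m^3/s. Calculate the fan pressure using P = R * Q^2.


5212.3162 Pa

Compute Q^2:
Q^2 = 139.2^2 = 19376.64
Compute pressure:
P = R * Q^2 = 0.269 * 19376.64
= 5212.3162 Pa


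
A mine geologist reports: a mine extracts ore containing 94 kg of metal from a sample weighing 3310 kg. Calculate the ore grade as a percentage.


Ore grade = (metal mass / ore mass) * 100
= (94 / 3310) * 100
= 0.02839879154 * 100
= 2.8399%

2.8399%


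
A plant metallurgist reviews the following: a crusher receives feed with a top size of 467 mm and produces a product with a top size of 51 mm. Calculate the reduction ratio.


Reduction ratio = feed size / product size
= 467 / 51
= 9.1569

9.1569


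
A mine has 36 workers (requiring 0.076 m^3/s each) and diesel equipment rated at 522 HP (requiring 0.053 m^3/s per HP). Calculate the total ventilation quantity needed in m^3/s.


30.402 m^3/s

Airflow for workers:
Q_people = 36 * 0.076 = 2.736 m^3/s
Airflow for diesel equipment:
Q_diesel = 522 * 0.053 = 27.666 m^3/s
Total ventilation:
Q_total = 2.736 + 27.666
= 30.402 m^3/s


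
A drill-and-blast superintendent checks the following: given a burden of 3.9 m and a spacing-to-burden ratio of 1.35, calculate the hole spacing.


Spacing = burden * ratio
= 3.9 * 1.35
= 5.265 m

5.265 m


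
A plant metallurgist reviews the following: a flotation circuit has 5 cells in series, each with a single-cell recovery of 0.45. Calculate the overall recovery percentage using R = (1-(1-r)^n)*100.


Complement of single-cell recovery:
1 - r = 1 - 0.45 = 0.55
Raise to power n:
(1 - r)^5 = 0.55^5 = 0.0503284375
Overall recovery:
R = (1 - 0.0503284375) * 100
= 94.9672%

94.9672%


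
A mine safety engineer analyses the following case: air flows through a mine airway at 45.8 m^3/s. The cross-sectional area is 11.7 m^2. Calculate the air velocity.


Velocity = flow rate / cross-sectional area
= 45.8 / 11.7
= 3.9145 m/s

3.9145 m/s


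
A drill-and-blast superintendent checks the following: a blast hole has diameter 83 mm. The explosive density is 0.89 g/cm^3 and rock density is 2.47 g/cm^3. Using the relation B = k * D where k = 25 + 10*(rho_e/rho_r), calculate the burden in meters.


First, compute k:
rho_e / rho_r = 0.89 / 2.47 = 0.3603238866
k = 25 + 10 * 0.3603238866 = 28.60323887
Then, compute burden:
B = k * D / 1000 = 28.60323887 * 83 / 1000
= 2374.068826 / 1000
= 2.3741 m

2.3741 m


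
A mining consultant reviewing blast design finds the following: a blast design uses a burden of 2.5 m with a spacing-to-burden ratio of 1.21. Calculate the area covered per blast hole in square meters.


7.5625 m^2

First, find the spacing:
Spacing = burden * ratio = 2.5 * 1.21
= 3.025 m
Then, calculate the area:
Area = burden * spacing = 2.5 * 3.025
= 7.5625 m^2


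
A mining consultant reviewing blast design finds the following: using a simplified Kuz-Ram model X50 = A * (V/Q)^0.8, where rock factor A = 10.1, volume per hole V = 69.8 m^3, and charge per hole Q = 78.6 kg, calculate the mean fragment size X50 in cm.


9.1848 cm

Compute V/Q:
V/Q = 69.8 / 78.6 = 0.8880407125
Raise to the power 0.8:
(V/Q)^0.8 = 0.8880407125^0.8 = 0.9093818903
Multiply by A:
X50 = 10.1 * 0.9093818903
= 9.1848 cm


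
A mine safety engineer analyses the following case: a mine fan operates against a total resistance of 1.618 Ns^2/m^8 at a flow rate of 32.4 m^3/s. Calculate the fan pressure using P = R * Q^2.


1698.5117 Pa

Compute Q^2:
Q^2 = 32.4^2 = 1049.76
Compute pressure:
P = R * Q^2 = 1.618 * 1049.76
= 1698.5117 Pa


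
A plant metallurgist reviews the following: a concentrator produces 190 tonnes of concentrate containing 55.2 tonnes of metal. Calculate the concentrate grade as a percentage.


Grade = (metal in concentrate / concentrate mass) * 100
= (55.2 / 190) * 100
= 0.2905263158 * 100
= 29.0526%

29.0526%


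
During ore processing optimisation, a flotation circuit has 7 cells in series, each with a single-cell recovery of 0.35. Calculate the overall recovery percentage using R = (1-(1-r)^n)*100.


95.0978%

Complement of single-cell recovery:
1 - r = 1 - 0.35 = 0.65
Raise to power n:
(1 - r)^7 = 0.65^7 = 0.04902227891
Overall recovery:
R = (1 - 0.04902227891) * 100
= 95.0978%


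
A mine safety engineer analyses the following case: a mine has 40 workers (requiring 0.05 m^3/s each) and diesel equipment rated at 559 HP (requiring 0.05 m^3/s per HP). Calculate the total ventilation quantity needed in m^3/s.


29.95 m^3/s

Airflow for workers:
Q_people = 40 * 0.05 = 2.0 m^3/s
Airflow for diesel equipment:
Q_diesel = 559 * 0.05 = 27.95 m^3/s
Total ventilation:
Q_total = 2.0 + 27.95
= 29.95 m^3/s


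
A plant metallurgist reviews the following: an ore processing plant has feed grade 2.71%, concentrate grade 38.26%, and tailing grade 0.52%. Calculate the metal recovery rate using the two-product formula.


81.9253%

Using the two-product formula:
R = 100 * c * (f - t) / (f * (c - t))
Numerator = 100 * 38.26 * (2.71 - 0.52)
= 100 * 38.26 * 2.19
= 8378.94
Denominator = 2.71 * (38.26 - 0.52)
= 2.71 * 37.74
= 102.2754
R = 8378.94 / 102.2754
= 81.9253%


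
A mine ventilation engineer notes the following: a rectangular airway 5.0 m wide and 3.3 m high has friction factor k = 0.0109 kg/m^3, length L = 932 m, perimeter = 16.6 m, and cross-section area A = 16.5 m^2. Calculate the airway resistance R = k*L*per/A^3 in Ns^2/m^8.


0.0375 Ns^2/m^8

Compute the numerator:
k * L * per = 0.0109 * 932 * 16.6
= 168.63608
Compute the denominator:
A^3 = 16.5^3 = 4492.125
Resistance:
R = 168.63608 / 4492.125
= 0.0375 Ns^2/m^8


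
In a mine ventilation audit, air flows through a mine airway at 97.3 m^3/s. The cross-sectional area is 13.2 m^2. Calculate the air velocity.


7.3712 m/s

Velocity = flow rate / cross-sectional area
= 97.3 / 13.2
= 7.3712 m/s


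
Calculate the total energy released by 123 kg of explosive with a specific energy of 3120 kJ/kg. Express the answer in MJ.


Energy = mass * specific_energy / 1000
= 123 * 3120 / 1000
= 383760 / 1000
= 383.76 MJ

383.76 MJ


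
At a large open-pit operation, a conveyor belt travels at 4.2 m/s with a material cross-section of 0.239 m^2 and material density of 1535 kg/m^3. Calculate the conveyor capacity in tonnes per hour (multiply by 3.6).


Volumetric flow = speed * area
= 4.2 * 0.239 = 1.0038 m^3/s
Mass flow = volumetric * density
= 1.0038 * 1535 = 1540.833 kg/s
Convert to t/h: multiply by 3.6
Capacity = 1540.833 * 3.6
= 5546.9988 t/h

5546.9988 t/h


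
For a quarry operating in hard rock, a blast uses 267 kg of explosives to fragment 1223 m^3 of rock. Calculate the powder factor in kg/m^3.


0.2183 kg/m^3

Powder factor = explosive mass / rock volume
= 267 / 1223
= 0.2183 kg/m^3


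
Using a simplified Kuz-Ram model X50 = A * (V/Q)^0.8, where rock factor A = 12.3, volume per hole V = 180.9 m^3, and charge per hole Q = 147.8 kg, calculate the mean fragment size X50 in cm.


Compute V/Q:
V/Q = 180.9 / 147.8 = 1.223951286
Raise to the power 0.8:
(V/Q)^0.8 = 1.223951286^0.8 = 1.175469341
Multiply by A:
X50 = 12.3 * 1.175469341
= 14.4583 cm

14.4583 cm


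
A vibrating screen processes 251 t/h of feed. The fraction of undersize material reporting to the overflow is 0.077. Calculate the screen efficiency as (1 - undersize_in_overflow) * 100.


92.3%

Screen efficiency = (1 - fraction of undersize in overflow) * 100
= (1 - 0.077) * 100
= 0.923 * 100
= 92.3%


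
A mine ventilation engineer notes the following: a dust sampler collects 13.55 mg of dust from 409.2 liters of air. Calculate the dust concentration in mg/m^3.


Convert liters to m^3: 1 m^3 = 1000 L
Concentration = mass / volume * 1000
= 13.55 / 409.2 * 1000
= 0.03311339198 * 1000
= 33.1134 mg/m^3

33.1134 mg/m^3


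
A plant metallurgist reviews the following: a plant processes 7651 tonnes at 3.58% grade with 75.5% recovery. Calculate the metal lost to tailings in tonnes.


67.1069 tonnes

Total metal in feed:
= 7651 * 3.58 / 100 = 273.9058 tonnes
Metal recovered:
= 273.9058 * 75.5 / 100 = 206.798879 tonnes
Metal lost to tailings:
= 273.9058 - 206.798879
= 67.1069 tonnes


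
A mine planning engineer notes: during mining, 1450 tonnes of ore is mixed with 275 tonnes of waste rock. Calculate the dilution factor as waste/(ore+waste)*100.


15.942%

Total material = ore + waste
= 1450 + 275 = 1725 tonnes
Dilution = waste / total * 100
= 275 / 1725 * 100
= 0.1594202899 * 100
= 15.942%


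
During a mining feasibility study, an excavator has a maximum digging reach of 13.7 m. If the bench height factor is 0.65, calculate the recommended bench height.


8.905 m

Bench height = reach * factor
= 13.7 * 0.65
= 8.905 m


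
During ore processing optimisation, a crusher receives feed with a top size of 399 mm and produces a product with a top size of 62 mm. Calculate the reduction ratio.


6.4355

Reduction ratio = feed size / product size
= 399 / 62
= 6.4355


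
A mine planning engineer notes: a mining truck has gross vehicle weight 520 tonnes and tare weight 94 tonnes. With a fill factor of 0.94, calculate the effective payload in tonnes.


400.44 tonnes

Maximum payload = gross - tare
= 520 - 94 = 426 tonnes
Effective payload = max payload * fill factor
= 426 * 0.94
= 400.44 tonnes


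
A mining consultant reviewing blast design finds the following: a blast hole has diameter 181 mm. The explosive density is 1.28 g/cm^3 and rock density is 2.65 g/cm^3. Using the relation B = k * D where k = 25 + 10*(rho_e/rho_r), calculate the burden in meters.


5.3993 m

First, compute k:
rho_e / rho_r = 1.28 / 2.65 = 0.4830188679
k = 25 + 10 * 0.4830188679 = 29.83018868
Then, compute burden:
B = k * D / 1000 = 29.83018868 * 181 / 1000
= 5399.264151 / 1000
= 5.3993 m


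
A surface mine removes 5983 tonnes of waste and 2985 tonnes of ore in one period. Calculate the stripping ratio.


Stripping ratio = waste tonnage / ore tonnage
= 5983 / 2985
= 2.0044

2.0044


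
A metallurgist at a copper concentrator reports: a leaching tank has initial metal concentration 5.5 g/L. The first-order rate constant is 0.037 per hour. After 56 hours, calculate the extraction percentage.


Compute the exponent:
-k * t = -0.037 * 56 = -2.072
Remaining concentration:
C = 5.5 * exp(-2.072)
= 5.5 * 0.1259336623
= 0.6926351429 g/L
Extracted = 5.5 - 0.6926351429 = 4.807364857 g/L
Extraction % = 4.807364857 / 5.5 * 100
= 87.4066%

87.4066%


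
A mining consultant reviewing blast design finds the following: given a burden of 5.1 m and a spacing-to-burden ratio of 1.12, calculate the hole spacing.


5.712 m

Spacing = burden * ratio
= 5.1 * 1.12
= 5.712 m


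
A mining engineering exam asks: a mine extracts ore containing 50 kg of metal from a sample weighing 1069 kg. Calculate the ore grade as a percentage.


4.6773%

Ore grade = (metal mass / ore mass) * 100
= (50 / 1069) * 100
= 0.04677268475 * 100
= 4.6773%


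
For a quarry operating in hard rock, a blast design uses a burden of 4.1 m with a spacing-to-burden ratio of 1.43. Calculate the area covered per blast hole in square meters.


First, find the spacing:
Spacing = burden * ratio = 4.1 * 1.43
= 5.863 m
Then, calculate the area:
Area = burden * spacing = 4.1 * 5.863
= 24.0383 m^2

24.0383 m^2


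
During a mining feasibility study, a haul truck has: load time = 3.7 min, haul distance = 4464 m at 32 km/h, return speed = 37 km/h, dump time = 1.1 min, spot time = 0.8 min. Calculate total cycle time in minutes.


21.2089 min

Convert haul speed to m/min: 32 * 1000/60 = 533.3333333 m/min
Haul time = 4464 / 533.3333333 = 8.37 min
Convert return speed to m/min: 37 * 1000/60 = 616.6666667 m/min
Return time = 4464 / 616.6666667 = 7.238918919 min
Total cycle time:
= 3.7 + 8.37 + 1.1 + 7.238918919 + 0.8
= 21.2089 min


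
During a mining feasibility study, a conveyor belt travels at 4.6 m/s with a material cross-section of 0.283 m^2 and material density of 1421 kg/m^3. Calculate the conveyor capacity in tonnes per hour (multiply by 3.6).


Volumetric flow = speed * area
= 4.6 * 0.283 = 1.3018 m^3/s
Mass flow = volumetric * density
= 1.3018 * 1421 = 1849.8578 kg/s
Convert to t/h: multiply by 3.6
Capacity = 1849.8578 * 3.6
= 6659.4881 t/h

6659.4881 t/h


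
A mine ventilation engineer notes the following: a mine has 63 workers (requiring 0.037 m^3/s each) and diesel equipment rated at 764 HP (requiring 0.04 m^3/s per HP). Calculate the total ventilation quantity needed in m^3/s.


32.891 m^3/s

Airflow for workers:
Q_people = 63 * 0.037 = 2.331 m^3/s
Airflow for diesel equipment:
Q_diesel = 764 * 0.04 = 30.56 m^3/s
Total ventilation:
Q_total = 2.331 + 30.56
= 32.891 m^3/s


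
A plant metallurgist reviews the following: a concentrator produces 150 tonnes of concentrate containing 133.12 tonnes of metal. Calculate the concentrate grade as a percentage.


Grade = (metal in concentrate / concentrate mass) * 100
= (133.12 / 150) * 100
= 0.8874666667 * 100
= 88.7467%

88.7467%


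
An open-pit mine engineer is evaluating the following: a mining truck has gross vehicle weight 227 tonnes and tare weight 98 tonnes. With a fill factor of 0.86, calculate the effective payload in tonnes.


110.94 tonnes

Maximum payload = gross - tare
= 227 - 98 = 129 tonnes
Effective payload = max payload * fill factor
= 129 * 0.86
= 110.94 tonnes


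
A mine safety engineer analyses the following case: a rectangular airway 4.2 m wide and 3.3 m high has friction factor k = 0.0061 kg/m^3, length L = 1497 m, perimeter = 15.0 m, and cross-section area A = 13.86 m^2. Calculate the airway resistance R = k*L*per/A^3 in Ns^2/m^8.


Compute the numerator:
k * L * per = 0.0061 * 1497 * 15.0
= 136.9755
Compute the denominator:
A^3 = 13.86^3 = 2662.500456
Resistance:
R = 136.9755 / 2662.500456
= 0.0514 Ns^2/m^8

0.0514 Ns^2/m^8


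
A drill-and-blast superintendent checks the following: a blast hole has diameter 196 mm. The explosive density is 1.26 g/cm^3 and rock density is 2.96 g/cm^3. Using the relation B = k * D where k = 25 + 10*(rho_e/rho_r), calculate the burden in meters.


First, compute k:
rho_e / rho_r = 1.26 / 2.96 = 0.4256756757
k = 25 + 10 * 0.4256756757 = 29.25675676
Then, compute burden:
B = k * D / 1000 = 29.25675676 * 196 / 1000
= 5734.324324 / 1000
= 5.7343 m

5.7343 m


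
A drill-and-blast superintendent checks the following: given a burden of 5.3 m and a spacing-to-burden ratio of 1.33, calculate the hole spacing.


7.049 m

Spacing = burden * ratio
= 5.3 * 1.33
= 7.049 m


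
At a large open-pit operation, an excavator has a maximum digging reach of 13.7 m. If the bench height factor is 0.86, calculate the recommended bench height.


11.782 m

Bench height = reach * factor
= 13.7 * 0.86
= 11.782 m


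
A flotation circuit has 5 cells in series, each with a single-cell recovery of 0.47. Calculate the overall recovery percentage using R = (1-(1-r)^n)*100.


95.818%

Complement of single-cell recovery:
1 - r = 1 - 0.47 = 0.53
Raise to power n:
(1 - r)^5 = 0.53^5 = 0.0418195493
Overall recovery:
R = (1 - 0.0418195493) * 100
= 95.818%


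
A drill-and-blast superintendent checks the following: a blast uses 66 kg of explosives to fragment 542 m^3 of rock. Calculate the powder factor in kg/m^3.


0.1218 kg/m^3

Powder factor = explosive mass / rock volume
= 66 / 542
= 0.1218 kg/m^3


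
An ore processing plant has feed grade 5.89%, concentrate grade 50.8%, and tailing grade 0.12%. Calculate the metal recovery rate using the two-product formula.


98.1946%

Using the two-product formula:
R = 100 * c * (f - t) / (f * (c - t))
Numerator = 100 * 50.8 * (5.89 - 0.12)
= 100 * 50.8 * 5.77
= 29311.6
Denominator = 5.89 * (50.8 - 0.12)
= 5.89 * 50.68
= 298.5052
R = 29311.6 / 298.5052
= 98.1946%


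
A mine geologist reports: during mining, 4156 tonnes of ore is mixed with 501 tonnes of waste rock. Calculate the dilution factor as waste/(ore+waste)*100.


10.758%

Total material = ore + waste
= 4156 + 501 = 4657 tonnes
Dilution = waste / total * 100
= 501 / 4657 * 100
= 0.1075799871 * 100
= 10.758%


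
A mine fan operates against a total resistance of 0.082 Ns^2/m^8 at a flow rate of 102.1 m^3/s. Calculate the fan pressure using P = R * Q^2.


854.8016 Pa

Compute Q^2:
Q^2 = 102.1^2 = 10424.41
Compute pressure:
P = R * Q^2 = 0.082 * 10424.41
= 854.8016 Pa


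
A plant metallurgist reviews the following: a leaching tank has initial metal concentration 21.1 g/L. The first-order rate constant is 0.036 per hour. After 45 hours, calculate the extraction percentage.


Compute the exponent:
-k * t = -0.036 * 45 = -1.62
Remaining concentration:
C = 21.1 * exp(-1.62)
= 21.1 * 0.1978986991
= 4.175662551 g/L
Extracted = 21.1 - 4.175662551 = 16.92433745 g/L
Extraction % = 16.92433745 / 21.1 * 100
= 80.2101%

80.2101%


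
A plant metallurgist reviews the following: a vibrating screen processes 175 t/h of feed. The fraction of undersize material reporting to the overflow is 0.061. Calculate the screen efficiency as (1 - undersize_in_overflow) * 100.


Screen efficiency = (1 - fraction of undersize in overflow) * 100
= (1 - 0.061) * 100
= 0.939 * 100
= 93.9%

93.9%


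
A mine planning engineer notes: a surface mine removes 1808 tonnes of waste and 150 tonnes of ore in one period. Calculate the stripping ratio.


12.0533

Stripping ratio = waste tonnage / ore tonnage
= 1808 / 150
= 12.0533


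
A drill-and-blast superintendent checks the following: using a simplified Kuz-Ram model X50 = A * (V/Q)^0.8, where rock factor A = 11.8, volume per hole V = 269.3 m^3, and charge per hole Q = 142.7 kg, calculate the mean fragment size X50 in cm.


Compute V/Q:
V/Q = 269.3 / 142.7 = 1.887175893
Raise to the power 0.8:
(V/Q)^0.8 = 1.887175893^0.8 = 1.662072272
Multiply by A:
X50 = 11.8 * 1.662072272
= 19.6125 cm

19.6125 cm


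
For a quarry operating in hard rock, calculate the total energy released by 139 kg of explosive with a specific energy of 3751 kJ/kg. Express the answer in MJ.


Energy = mass * specific_energy / 1000
= 139 * 3751 / 1000
= 521389 / 1000
= 521.389 MJ

521.389 MJ


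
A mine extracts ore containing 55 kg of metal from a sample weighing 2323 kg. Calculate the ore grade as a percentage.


2.3676%

Ore grade = (metal mass / ore mass) * 100
= (55 / 2323) * 100
= 0.02367628067 * 100
= 2.3676%


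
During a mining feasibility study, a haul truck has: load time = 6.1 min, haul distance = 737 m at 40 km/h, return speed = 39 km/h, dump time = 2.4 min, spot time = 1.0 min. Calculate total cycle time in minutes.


Convert haul speed to m/min: 40 * 1000/60 = 666.6666667 m/min
Haul time = 737 / 666.6666667 = 1.1055 min
Convert return speed to m/min: 39 * 1000/60 = 650 m/min
Return time = 737 / 650 = 1.133846154 min
Total cycle time:
= 6.1 + 1.1055 + 2.4 + 1.133846154 + 1.0
= 11.7393 min

11.7393 min


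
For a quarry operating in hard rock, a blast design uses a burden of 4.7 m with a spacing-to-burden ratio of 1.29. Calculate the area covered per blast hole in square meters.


28.4961 m^2

First, find the spacing:
Spacing = burden * ratio = 4.7 * 1.29
= 6.063 m
Then, calculate the area:
Area = burden * spacing = 4.7 * 6.063
= 28.4961 m^2


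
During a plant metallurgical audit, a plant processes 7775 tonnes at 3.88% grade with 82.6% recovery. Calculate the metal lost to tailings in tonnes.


52.4906 tonnes

Total metal in feed:
= 7775 * 3.88 / 100 = 301.67 tonnes
Metal recovered:
= 301.67 * 82.6 / 100 = 249.17942 tonnes
Metal lost to tailings:
= 301.67 - 249.17942
= 52.4906 tonnes


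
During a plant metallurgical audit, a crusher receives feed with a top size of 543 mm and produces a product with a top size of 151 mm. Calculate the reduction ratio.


3.596

Reduction ratio = feed size / product size
= 543 / 151
= 3.596


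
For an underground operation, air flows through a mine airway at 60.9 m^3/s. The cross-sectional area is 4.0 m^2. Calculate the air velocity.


Velocity = flow rate / cross-sectional area
= 60.9 / 4.0
= 15.225 m/s

15.225 m/s


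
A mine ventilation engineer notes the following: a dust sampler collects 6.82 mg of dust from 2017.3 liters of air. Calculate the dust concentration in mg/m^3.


Convert liters to m^3: 1 m^3 = 1000 L
Concentration = mass / volume * 1000
= 6.82 / 2017.3 * 1000
= 0.003380756457 * 1000
= 3.3808 mg/m^3

3.3808 mg/m^3


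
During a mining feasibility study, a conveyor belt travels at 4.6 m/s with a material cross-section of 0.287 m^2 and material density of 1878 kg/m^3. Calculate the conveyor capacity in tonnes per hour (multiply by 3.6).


Volumetric flow = speed * area
= 4.6 * 0.287 = 1.3202 m^3/s
Mass flow = volumetric * density
= 1.3202 * 1878 = 2479.3356 kg/s
Convert to t/h: multiply by 3.6
Capacity = 2479.3356 * 3.6
= 8925.6082 t/h

8925.6082 t/h


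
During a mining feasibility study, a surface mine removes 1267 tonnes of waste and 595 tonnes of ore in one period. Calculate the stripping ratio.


Stripping ratio = waste tonnage / ore tonnage
= 1267 / 595
= 2.1294

2.1294


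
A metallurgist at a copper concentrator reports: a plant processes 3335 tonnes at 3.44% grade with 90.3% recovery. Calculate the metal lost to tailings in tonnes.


11.1282 tonnes

Total metal in feed:
= 3335 * 3.44 / 100 = 114.724 tonnes
Metal recovered:
= 114.724 * 90.3 / 100 = 103.595772 tonnes
Metal lost to tailings:
= 114.724 - 103.595772
= 11.1282 tonnes


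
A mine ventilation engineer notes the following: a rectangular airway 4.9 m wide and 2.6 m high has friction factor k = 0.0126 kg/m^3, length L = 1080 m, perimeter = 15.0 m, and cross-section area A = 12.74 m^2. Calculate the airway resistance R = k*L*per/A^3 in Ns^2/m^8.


Compute the numerator:
k * L * per = 0.0126 * 1080 * 15.0
= 204.12
Compute the denominator:
A^3 = 12.74^3 = 2067.798824
Resistance:
R = 204.12 / 2067.798824
= 0.0987 Ns^2/m^8

0.0987 Ns^2/m^8


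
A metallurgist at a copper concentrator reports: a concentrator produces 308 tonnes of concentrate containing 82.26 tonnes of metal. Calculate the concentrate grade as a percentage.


Grade = (metal in concentrate / concentrate mass) * 100
= (82.26 / 308) * 100
= 0.2670779221 * 100
= 26.7078%

26.7078%


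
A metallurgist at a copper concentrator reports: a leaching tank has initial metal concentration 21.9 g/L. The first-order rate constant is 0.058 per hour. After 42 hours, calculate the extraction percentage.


91.249%

Compute the exponent:
-k * t = -0.058 * 42 = -2.436
Remaining concentration:
C = 21.9 * exp(-2.436)
= 21.9 * 0.08751019309
= 1.916473229 g/L
Extracted = 21.9 - 1.916473229 = 19.98352677 g/L
Extraction % = 19.98352677 / 21.9 * 100
= 91.249%


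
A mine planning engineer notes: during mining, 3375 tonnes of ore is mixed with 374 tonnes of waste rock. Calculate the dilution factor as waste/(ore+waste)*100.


Total material = ore + waste
= 3375 + 374 = 3749 tonnes
Dilution = waste / total * 100
= 374 / 3749 * 100
= 0.09975993598 * 100
= 9.976%

9.976%


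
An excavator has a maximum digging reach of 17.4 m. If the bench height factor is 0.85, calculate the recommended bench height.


14.79 m

Bench height = reach * factor
= 17.4 * 0.85
= 14.79 m


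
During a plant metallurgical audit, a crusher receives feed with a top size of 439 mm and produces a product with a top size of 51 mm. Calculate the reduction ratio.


8.6078

Reduction ratio = feed size / product size
= 439 / 51
= 8.6078


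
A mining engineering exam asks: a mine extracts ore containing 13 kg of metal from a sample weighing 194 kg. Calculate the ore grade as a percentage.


Ore grade = (metal mass / ore mass) * 100
= (13 / 194) * 100
= 0.06701030928 * 100
= 6.701%

6.701%


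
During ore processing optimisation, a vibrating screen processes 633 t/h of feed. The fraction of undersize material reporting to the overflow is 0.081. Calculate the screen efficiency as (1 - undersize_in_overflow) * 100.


91.9%

Screen efficiency = (1 - fraction of undersize in overflow) * 100
= (1 - 0.081) * 100
= 0.919 * 100
= 91.9%


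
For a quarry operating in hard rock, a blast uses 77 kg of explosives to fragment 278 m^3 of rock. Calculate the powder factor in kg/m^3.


0.277 kg/m^3

Powder factor = explosive mass / rock volume
= 77 / 278
= 0.277 kg/m^3


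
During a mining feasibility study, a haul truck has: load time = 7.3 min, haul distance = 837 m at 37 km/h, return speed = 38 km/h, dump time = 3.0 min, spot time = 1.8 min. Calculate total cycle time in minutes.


Convert haul speed to m/min: 37 * 1000/60 = 616.6666667 m/min
Haul time = 837 / 616.6666667 = 1.357297297 min
Convert return speed to m/min: 38 * 1000/60 = 633.3333333 m/min
Return time = 837 / 633.3333333 = 1.321578947 min
Total cycle time:
= 7.3 + 1.357297297 + 3.0 + 1.321578947 + 1.8
= 14.7789 min

14.7789 min


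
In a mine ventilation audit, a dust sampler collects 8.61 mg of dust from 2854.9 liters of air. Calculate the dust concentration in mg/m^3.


3.0159 mg/m^3

Convert liters to m^3: 1 m^3 = 1000 L
Concentration = mass / volume * 1000
= 8.61 / 2854.9 * 1000
= 0.003015867456 * 1000
= 3.0159 mg/m^3


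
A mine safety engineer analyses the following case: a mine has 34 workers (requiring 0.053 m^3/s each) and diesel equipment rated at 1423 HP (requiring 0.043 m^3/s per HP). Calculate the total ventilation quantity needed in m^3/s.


Airflow for workers:
Q_people = 34 * 0.053 = 1.802 m^3/s
Airflow for diesel equipment:
Q_diesel = 1423 * 0.043 = 61.189 m^3/s
Total ventilation:
Q_total = 1.802 + 61.189
= 62.991 m^3/s

62.991 m^3/s


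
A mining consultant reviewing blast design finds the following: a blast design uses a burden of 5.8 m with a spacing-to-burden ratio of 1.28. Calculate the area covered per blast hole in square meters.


First, find the spacing:
Spacing = burden * ratio = 5.8 * 1.28
= 7.424 m
Then, calculate the area:
Area = burden * spacing = 5.8 * 7.424
= 43.0592 m^2

43.0592 m^2


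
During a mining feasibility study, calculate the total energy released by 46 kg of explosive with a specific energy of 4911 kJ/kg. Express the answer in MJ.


Energy = mass * specific_energy / 1000
= 46 * 4911 / 1000
= 225906 / 1000
= 225.906 MJ

225.906 MJ


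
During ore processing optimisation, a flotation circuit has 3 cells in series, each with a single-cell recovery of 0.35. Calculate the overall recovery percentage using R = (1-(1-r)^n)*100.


Complement of single-cell recovery:
1 - r = 1 - 0.35 = 0.65
Raise to power n:
(1 - r)^3 = 0.65^3 = 0.274625
Overall recovery:
R = (1 - 0.274625) * 100
= 72.5375%

72.5375%


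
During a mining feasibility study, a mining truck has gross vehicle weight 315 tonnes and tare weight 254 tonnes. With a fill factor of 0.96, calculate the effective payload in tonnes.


Maximum payload = gross - tare
= 315 - 254 = 61 tonnes
Effective payload = max payload * fill factor
= 61 * 0.96
= 58.56 tonnes

58.56 tonnes


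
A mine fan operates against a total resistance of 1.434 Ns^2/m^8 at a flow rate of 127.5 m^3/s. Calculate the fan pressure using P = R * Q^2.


23311.4625 Pa

Compute Q^2:
Q^2 = 127.5^2 = 16256.25
Compute pressure:
P = R * Q^2 = 1.434 * 16256.25
= 23311.4625 Pa


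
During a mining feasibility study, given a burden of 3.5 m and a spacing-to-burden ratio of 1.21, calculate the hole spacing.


4.235 m

Spacing = burden * ratio
= 3.5 * 1.21
= 4.235 m
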